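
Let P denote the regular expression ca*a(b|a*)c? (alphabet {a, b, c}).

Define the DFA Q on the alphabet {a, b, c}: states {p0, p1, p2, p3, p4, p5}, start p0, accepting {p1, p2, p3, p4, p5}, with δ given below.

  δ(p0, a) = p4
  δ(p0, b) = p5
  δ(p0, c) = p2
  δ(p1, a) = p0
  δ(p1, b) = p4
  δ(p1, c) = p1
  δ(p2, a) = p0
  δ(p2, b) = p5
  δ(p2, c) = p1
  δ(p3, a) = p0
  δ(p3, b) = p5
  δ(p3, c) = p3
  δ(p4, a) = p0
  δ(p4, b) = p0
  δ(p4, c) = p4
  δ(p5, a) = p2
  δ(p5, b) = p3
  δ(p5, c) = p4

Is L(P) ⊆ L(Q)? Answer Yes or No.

The string ca is in L(P) but not in L(Q).
So L(P) ⊄ L(Q).

No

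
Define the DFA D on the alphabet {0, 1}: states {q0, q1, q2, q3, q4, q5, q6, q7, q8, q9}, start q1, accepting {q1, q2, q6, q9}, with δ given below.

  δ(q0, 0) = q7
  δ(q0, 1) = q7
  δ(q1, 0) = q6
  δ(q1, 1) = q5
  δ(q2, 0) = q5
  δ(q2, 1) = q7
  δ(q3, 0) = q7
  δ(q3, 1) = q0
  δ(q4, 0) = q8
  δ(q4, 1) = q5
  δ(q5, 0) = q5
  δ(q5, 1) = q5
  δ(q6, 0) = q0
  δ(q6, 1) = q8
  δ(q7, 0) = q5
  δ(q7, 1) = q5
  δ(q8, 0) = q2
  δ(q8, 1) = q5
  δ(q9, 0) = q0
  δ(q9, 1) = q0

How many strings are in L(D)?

The useful subgraph on states {q1, q2, q6, q8} is acyclic, so L(D) is finite; the longest accepting path visits 4 useful states, giving maximum string length 3.
Counting accepting paths from q1 by length: 1 of length 0, 1 of length 1, 1 of length 3. Total 3.

3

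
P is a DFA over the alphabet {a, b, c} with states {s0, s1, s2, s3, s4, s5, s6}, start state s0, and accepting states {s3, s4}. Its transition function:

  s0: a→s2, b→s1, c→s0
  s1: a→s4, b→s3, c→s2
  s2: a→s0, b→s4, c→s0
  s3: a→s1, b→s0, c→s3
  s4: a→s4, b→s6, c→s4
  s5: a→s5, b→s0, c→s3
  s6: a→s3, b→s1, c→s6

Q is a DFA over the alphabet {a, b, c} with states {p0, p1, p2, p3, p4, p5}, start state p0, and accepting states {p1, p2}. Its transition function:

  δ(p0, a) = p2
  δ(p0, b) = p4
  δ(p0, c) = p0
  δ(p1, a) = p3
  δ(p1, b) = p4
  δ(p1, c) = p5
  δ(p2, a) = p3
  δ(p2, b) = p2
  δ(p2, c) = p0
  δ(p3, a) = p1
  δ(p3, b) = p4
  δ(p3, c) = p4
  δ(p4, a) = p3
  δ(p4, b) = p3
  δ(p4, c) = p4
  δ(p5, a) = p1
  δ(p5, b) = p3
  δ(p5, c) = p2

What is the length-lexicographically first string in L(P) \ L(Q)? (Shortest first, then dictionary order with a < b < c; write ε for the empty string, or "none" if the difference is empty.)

ba

The string ba is accepted by P but not by Q.
No shorter string lies in the difference, and ba is the lexicographically first length-2 string in L(P) \ L(Q).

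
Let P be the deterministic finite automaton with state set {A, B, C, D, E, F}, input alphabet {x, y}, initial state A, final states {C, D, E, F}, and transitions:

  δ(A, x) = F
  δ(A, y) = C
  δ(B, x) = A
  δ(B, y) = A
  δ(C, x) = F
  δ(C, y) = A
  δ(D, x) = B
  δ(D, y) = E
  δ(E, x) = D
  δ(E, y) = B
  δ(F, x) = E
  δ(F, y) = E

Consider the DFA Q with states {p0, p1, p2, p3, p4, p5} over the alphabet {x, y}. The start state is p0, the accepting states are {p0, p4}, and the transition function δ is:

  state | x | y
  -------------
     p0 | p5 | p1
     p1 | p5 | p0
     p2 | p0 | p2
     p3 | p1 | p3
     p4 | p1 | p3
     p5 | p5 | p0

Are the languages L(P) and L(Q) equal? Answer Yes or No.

The string x is accepted by P but rejected by Q.
So L(P) ≠ L(Q).

No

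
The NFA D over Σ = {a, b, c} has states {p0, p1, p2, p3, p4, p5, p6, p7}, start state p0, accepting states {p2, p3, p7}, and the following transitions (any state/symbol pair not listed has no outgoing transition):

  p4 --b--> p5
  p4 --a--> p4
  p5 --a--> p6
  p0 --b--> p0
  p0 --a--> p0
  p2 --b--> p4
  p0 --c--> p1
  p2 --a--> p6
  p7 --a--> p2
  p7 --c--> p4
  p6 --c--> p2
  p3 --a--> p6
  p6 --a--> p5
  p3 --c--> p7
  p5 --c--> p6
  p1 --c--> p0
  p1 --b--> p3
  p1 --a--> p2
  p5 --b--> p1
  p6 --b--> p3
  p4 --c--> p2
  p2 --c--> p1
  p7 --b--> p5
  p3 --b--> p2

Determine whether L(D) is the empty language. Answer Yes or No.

The string ca is accepted: the run p0 → p1 → p2 ends in the accepting state p2.
Since at least one string is accepted, L(D) is not empty.

No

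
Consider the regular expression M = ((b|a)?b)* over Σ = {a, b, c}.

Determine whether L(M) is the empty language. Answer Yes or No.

The empty string ε matches the expression, so it belongs to L(M).
Since L(M) contains at least one string, it is not empty.

No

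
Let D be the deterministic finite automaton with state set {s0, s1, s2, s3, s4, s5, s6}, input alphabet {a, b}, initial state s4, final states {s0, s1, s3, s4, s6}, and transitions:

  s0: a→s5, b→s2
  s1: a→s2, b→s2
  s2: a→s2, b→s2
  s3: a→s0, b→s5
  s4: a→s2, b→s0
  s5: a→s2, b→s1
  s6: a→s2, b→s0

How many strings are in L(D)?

The useful subgraph on states {s0, s1, s4, s5} is acyclic, so L(D) is finite; the longest accepting path visits 4 useful states, giving maximum string length 3.
Counting accepting paths from s4 by length: 1 of length 0, 1 of length 1, 1 of length 3. Total 3.

3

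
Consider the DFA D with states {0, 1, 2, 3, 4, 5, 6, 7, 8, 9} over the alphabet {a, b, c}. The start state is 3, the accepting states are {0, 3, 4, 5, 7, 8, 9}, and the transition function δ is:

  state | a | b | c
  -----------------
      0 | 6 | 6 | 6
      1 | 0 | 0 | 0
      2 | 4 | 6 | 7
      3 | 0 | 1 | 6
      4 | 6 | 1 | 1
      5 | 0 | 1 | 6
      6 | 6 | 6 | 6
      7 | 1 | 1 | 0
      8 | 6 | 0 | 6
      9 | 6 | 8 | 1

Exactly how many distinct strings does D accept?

5

The useful subgraph on states {0, 1, 3} is acyclic, so L(D) is finite; the longest accepting path visits 3 useful states, giving maximum string length 2.
Counting accepting paths from 3 by length: 1 of length 0, 1 of length 1, 3 of length 2. Total 5.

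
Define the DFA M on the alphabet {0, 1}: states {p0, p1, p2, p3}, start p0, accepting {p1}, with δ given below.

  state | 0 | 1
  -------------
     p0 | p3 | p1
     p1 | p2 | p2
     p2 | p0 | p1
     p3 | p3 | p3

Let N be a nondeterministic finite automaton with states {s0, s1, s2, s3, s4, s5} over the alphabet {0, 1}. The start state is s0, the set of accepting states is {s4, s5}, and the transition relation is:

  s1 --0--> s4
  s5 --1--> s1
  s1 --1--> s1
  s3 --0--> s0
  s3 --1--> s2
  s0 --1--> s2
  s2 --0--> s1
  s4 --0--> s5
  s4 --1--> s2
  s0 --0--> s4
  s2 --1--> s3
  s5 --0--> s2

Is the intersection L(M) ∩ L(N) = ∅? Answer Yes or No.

Yes

Exploring the product automaton M × N from the start pair (p0, s0), following both machines on each input symbol, reaches 14 state pairs: (p0, s0), (p3, s4), (p1, s2), (p3, s5), (p3, s2), (p2, s1), (p2, s3), (p3, s1), (p3, s3), (p0, s4), (p1, s1), (p3, s0), (p2, s4), (p0, s5).
M accepts in {p1} and N accepts in {s4, s5}; no reachable pair has both components accepting, so no string drives both machines to acceptance simultaneously and L(M) ∩ L(N) = ∅.
So no string is accepted by both, and the intersection is empty.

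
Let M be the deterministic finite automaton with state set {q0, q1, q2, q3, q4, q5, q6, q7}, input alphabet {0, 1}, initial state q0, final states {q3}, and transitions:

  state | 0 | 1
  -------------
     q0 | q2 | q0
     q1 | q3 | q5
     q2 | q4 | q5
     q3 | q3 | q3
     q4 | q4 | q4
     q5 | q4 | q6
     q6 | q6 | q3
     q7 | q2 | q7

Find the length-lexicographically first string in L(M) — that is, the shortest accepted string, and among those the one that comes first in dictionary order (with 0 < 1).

0111

A breadth-first search from q0 reaches an accepting state first via the path q0 → q2 → q5 → q6 → q3 on input 0111.
No string of length < 4 is accepted (BFS exhausts all shorter strings without reaching an accepting state), and 0111 is the lexicographically least accepting string of length 4.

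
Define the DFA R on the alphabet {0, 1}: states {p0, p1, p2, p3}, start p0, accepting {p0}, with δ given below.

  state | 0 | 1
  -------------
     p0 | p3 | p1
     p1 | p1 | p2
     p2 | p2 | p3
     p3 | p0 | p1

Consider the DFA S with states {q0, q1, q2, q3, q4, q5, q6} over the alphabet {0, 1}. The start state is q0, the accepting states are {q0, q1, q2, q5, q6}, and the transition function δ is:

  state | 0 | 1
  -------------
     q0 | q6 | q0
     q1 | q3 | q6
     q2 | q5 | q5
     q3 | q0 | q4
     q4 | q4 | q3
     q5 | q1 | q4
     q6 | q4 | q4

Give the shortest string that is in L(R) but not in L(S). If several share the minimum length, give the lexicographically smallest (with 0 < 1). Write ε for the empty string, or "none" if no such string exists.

00

The string 00 is accepted by R but not by S.
No shorter string lies in the difference, and 00 is the lexicographically first length-2 string in L(R) \ L(S).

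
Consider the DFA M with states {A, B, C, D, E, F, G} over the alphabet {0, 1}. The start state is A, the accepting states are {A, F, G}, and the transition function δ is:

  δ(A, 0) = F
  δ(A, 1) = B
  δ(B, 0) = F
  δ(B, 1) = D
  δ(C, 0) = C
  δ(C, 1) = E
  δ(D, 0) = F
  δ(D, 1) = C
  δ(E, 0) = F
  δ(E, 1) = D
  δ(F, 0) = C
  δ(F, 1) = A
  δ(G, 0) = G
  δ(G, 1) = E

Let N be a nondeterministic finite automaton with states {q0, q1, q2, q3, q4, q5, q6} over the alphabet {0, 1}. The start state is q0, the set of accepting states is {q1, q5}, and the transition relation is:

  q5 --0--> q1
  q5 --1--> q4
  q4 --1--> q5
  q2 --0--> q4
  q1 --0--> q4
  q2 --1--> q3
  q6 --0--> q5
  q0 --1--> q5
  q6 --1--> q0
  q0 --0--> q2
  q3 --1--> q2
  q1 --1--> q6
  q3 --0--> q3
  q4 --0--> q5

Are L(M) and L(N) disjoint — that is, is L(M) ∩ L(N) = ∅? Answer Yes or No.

The string 10 is accepted by both M and N.
Hence L(M) ∩ L(N) ≠ ∅.

No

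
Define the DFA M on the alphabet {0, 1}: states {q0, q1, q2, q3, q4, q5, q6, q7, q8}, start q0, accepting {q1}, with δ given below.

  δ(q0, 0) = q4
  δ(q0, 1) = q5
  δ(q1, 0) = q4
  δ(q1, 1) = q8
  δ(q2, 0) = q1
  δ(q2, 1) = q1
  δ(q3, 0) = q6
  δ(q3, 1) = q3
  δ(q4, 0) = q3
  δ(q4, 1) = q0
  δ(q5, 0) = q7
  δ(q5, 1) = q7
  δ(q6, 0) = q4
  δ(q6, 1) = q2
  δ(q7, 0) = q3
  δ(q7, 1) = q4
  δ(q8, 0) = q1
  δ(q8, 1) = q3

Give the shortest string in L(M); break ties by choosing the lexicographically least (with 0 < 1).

00010

A breadth-first search from q0 reaches an accepting state first via the path q0 → q4 → q3 → q6 → q2 → q1 on input 00010.
No string of length < 5 is accepted (BFS exhausts all shorter strings without reaching an accepting state), and 00010 is the lexicographically least accepting string of length 5.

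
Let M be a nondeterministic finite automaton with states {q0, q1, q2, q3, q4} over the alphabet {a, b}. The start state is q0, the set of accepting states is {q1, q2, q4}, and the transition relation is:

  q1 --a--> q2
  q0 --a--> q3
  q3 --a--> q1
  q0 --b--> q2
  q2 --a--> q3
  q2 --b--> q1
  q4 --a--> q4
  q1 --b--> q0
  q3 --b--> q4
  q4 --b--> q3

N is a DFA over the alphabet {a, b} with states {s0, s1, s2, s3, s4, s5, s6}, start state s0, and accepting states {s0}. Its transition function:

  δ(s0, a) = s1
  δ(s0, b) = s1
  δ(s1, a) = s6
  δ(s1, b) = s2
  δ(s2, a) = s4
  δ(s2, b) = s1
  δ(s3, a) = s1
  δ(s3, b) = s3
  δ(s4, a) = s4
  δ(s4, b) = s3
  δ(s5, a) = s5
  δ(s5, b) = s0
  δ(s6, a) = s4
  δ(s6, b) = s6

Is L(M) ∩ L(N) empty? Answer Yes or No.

Exploring the product automaton M × N from the start pair (q0, s0), following both machines on each input symbol, reaches 25 state pairs: (q0, s0), (q3, s1), (q2, s1), (q1, s6), (q4, s2), (q3, s6), (q1, s2), (q2, s4), (q0, s6), (q4, s4), (q1, s4), (q4, s6), (q0, s1), (q3, s4), (q1, s3), (q2, s6), (q3, s3), (q0, s3), (q2, s2), (q4, s3), (q1, s1), (q2, s3), (q4, s1), (q0, s2), (q3, s2).
M accepts in {q1, q2, q4} and N accepts in {s0}; no reachable pair has both components accepting, so no string drives both machines to acceptance simultaneously and L(M) ∩ L(N) = ∅.
So no string is accepted by both, and the intersection is empty.

Yes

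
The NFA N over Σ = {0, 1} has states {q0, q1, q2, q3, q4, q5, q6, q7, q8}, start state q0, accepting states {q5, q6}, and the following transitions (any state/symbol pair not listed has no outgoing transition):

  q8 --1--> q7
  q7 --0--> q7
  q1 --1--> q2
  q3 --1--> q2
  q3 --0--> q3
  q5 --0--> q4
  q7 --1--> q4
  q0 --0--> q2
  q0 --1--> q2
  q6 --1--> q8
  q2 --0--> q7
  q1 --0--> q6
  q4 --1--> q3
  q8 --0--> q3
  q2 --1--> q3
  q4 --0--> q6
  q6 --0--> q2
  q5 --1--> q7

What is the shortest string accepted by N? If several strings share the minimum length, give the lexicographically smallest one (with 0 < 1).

A breadth-first search from q0 reaches an accepting state first via the path q0 → q2 → q7 → q4 → q6 on input 0010.
No string of length < 4 is accepted (BFS exhausts all shorter strings without reaching an accepting state), and 0010 is the lexicographically least accepting string of length 4.

0010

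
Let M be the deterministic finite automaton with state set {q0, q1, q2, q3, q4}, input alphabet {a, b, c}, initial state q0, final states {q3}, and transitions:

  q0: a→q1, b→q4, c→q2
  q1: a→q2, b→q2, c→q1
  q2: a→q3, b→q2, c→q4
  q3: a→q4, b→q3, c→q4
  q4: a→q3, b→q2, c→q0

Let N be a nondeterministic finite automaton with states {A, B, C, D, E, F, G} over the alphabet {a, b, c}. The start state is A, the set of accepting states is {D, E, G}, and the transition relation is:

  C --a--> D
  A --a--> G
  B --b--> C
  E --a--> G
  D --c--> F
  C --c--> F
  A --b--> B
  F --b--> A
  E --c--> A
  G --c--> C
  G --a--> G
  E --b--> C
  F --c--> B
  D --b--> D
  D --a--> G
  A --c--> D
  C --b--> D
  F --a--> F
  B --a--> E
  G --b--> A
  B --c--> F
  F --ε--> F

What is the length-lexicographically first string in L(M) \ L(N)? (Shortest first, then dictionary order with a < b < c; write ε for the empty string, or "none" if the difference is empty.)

The string bab is accepted by M but not by N.
No shorter string lies in the difference, and bab is the lexicographically first length-3 string in L(M) \ L(N).

bab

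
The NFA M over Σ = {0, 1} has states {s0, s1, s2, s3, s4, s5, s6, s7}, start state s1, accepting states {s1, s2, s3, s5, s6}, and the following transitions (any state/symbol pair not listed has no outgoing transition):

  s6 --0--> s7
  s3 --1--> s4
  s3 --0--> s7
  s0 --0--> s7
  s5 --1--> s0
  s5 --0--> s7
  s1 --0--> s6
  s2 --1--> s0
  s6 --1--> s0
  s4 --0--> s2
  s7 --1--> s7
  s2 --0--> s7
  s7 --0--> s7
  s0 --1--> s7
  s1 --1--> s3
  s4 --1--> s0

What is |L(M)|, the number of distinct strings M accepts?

The useful subgraph on states {s1, s2, s3, s4, s6} is acyclic, so L(M) is finite; the longest accepting path visits 4 useful states, giving maximum string length 3.
Counting accepting paths from s1 by length: 1 of length 0, 2 of length 1, 1 of length 3. Total 4.

4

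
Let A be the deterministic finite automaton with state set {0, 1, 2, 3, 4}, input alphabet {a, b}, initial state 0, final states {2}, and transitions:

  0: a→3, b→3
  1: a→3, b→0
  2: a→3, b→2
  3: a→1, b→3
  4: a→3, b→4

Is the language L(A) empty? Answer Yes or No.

Yes

The states reachable from the start state are {0, 1, 3}.
None of the accepting states {2} is reachable, so no string is accepted and L(A) = ∅.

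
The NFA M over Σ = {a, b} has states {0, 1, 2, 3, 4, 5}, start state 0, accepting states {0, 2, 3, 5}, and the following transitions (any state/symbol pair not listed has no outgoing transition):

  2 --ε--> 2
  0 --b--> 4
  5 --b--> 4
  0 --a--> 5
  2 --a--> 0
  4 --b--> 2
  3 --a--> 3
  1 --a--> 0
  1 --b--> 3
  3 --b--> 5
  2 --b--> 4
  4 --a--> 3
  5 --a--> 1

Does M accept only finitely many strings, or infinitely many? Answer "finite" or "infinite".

infinite

State 0 is reachable from the start and can reach an accepting state, and it lies on the cycle 0 → 4 → 2 → 0.
Traversing that cycle any number of times yields accepted strings of unbounded length, so the language is infinite.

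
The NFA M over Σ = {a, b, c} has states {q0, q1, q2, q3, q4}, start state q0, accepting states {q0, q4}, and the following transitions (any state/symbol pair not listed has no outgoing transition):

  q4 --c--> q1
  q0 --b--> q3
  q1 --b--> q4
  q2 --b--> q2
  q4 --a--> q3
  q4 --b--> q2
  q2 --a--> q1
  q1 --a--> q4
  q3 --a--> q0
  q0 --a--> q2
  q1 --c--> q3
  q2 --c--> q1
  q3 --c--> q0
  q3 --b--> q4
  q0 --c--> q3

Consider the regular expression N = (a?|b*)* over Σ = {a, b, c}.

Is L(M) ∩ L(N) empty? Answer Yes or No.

The empty string ε is accepted by both M and N.
Hence L(M) ∩ L(N) ≠ ∅.

No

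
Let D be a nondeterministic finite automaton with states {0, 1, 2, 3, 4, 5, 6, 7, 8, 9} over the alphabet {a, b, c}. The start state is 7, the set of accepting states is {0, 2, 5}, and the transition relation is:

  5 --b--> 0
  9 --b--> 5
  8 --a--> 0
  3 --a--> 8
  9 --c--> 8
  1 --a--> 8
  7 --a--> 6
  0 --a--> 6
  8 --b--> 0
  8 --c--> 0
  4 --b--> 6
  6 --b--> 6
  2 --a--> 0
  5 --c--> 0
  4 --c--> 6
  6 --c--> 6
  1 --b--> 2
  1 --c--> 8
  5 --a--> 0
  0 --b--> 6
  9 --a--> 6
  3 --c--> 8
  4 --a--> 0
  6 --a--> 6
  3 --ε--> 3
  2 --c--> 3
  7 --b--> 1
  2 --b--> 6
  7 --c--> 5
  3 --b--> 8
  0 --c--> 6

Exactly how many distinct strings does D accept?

The useful subgraph on states {0, 1, 2, 3, 5, 7, 8} is acyclic, so L(D) is finite; the longest accepting path visits 6 useful states, giving maximum string length 5.
Counting accepting paths from 7 by length: 1 of length 1, 4 of length 2, 7 of length 3, 9 of length 5. Total 21.

21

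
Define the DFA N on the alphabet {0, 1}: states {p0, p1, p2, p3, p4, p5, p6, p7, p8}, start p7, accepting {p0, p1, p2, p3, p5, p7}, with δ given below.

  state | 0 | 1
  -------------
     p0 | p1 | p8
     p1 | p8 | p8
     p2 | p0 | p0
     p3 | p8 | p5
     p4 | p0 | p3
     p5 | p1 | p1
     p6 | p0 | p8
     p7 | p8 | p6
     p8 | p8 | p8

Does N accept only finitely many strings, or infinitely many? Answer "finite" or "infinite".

finite

The useful states (reachable from p7 and able to reach an accepting state) are {p0, p1, p6, p7}.
Restricted to these states the transition graph has no cycle, so every accepting path has bounded length and L is finite.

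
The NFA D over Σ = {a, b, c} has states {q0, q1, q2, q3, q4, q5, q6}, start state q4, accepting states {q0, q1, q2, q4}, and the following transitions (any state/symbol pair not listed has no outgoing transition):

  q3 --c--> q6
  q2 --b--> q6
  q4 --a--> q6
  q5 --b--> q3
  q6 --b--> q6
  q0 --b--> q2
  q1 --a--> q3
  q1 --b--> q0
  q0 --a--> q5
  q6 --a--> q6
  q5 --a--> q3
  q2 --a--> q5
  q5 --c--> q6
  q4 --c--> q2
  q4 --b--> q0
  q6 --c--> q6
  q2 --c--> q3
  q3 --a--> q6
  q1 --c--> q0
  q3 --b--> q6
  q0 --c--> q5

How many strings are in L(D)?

The useful subgraph on states {q0, q2, q4} is acyclic, so L(D) is finite; the longest accepting path visits 3 useful states, giving maximum string length 2.
Counting accepting paths from q4 by length: 1 of length 0, 2 of length 1, 1 of length 2. Total 4.

4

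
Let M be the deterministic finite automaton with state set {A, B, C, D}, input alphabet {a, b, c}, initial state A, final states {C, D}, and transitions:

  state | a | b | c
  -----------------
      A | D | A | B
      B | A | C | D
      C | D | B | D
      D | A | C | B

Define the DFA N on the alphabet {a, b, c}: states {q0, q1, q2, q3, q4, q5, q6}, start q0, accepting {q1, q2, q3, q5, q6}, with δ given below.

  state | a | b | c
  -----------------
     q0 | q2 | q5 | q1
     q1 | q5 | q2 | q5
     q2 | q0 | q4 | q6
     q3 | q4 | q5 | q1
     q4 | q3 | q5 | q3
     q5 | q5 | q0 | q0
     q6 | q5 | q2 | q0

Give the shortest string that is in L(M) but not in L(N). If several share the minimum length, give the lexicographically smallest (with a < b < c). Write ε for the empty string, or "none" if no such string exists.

ab

The string ab is accepted by M but not by N.
No shorter string lies in the difference, and ab is the lexicographically first length-2 string in L(M) \ L(N).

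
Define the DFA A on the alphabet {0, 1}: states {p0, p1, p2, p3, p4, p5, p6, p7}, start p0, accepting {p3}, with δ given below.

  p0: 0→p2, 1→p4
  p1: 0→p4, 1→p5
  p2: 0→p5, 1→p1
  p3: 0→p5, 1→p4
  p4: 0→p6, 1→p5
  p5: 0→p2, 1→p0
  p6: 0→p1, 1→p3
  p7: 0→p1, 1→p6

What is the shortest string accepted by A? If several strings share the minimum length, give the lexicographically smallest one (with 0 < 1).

101

A breadth-first search from p0 reaches an accepting state first via the path p0 → p4 → p6 → p3 on input 101.
No string of length < 3 is accepted (BFS exhausts all shorter strings without reaching an accepting state), and 101 is the lexicographically least accepting string of length 3.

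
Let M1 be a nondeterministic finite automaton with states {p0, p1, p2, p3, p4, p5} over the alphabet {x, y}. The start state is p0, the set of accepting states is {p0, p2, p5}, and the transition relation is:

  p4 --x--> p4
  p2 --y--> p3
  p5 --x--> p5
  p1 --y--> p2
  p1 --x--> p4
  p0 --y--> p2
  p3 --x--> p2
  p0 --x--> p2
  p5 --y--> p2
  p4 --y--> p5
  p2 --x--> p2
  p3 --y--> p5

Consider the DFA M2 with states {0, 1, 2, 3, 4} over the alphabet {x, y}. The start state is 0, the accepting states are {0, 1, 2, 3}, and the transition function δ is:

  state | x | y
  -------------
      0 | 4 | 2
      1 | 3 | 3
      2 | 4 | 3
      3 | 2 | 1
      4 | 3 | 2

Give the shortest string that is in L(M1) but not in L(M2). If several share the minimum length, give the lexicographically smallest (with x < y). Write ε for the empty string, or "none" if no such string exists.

The string x is accepted by M1 but not by M2.
No shorter string lies in the difference, and x is the lexicographically first length-1 string in L(M1) \ L(M2).

x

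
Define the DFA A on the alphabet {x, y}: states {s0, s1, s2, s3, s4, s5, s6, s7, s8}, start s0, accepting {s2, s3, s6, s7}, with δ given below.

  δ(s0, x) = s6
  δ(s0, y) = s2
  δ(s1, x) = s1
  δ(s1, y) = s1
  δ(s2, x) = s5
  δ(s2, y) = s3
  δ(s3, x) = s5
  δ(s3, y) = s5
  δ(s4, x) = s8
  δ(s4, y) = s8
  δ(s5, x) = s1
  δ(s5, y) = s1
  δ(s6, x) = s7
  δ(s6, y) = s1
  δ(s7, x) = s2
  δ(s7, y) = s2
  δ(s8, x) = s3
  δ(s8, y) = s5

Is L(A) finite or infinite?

finite

The useful states (reachable from s0 and able to reach an accepting state) are {s0, s2, s3, s6, s7}.
Restricted to these states the transition graph has no cycle, so every accepting path has bounded length and L is finite.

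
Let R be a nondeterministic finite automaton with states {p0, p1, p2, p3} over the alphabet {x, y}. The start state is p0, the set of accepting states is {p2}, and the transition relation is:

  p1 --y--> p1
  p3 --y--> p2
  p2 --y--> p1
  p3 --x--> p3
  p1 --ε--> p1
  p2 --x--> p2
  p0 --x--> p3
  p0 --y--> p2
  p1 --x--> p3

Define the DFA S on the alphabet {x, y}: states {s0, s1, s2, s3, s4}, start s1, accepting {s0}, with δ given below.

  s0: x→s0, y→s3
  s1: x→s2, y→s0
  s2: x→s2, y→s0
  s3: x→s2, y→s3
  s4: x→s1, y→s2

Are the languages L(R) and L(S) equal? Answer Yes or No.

Exploring the product automaton R × S from the start pair (p0, s1), following both machines on each input symbol, reaches 4 state pairs: (p0, s1), (p3, s2), (p2, s0), (p1, s3).
R accepts in {p2} and S accepts in {s0}. In every reachable pair the two components are either both accepting — (p2, s0) — or both non-accepting, so no string is accepted by exactly one of the machines: L(R) \ L(S) and L(S) \ L(R) are both empty.
Hence every string is accepted by R iff it is accepted by S, and the two languages coincide.

Yes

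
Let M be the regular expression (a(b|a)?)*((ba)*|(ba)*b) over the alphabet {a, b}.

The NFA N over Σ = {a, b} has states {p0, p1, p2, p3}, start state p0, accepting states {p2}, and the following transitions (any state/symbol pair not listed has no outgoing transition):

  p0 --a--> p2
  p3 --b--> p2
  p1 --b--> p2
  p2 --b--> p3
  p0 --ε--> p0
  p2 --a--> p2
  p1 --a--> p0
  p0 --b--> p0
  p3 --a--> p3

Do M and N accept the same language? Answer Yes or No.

The empty string ε is accepted by M but rejected by N.
So L(M) ≠ L(N).

No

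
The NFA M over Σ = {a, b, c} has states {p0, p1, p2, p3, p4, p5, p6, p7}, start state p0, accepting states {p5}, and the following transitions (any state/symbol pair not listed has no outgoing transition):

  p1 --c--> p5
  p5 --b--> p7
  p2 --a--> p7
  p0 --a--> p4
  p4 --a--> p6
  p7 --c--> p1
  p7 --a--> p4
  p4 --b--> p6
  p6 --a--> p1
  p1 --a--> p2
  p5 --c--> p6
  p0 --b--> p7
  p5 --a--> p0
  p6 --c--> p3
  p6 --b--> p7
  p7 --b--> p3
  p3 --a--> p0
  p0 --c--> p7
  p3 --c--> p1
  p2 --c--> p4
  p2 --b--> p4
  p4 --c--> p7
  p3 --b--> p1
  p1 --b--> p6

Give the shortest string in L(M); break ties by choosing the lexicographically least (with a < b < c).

A breadth-first search from p0 reaches an accepting state first via the path p0 → p7 → p1 → p5 on input bcc.
No string of length < 3 is accepted (BFS exhausts all shorter strings without reaching an accepting state), and bcc is the lexicographically least accepting string of length 3.

bcc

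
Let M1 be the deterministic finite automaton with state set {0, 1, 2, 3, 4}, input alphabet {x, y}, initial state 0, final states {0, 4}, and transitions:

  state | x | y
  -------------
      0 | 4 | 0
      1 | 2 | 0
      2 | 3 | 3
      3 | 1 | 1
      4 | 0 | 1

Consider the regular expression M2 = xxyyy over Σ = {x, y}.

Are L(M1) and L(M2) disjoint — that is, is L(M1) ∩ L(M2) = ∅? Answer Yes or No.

The string xxyyy is accepted by both M1 and M2.
Hence L(M1) ∩ L(M2) ≠ ∅.

No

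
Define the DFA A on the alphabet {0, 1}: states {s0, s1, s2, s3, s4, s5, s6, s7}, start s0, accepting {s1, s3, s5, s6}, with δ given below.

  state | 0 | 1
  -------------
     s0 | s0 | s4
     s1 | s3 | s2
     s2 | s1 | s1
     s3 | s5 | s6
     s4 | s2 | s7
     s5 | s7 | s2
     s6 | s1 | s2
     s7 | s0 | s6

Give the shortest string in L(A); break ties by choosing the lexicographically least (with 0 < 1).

A breadth-first search from s0 reaches an accepting state first via the path s0 → s4 → s2 → s1 on input 100.
No string of length < 3 is accepted (BFS exhausts all shorter strings without reaching an accepting state), and 100 is the lexicographically least accepting string of length 3.

100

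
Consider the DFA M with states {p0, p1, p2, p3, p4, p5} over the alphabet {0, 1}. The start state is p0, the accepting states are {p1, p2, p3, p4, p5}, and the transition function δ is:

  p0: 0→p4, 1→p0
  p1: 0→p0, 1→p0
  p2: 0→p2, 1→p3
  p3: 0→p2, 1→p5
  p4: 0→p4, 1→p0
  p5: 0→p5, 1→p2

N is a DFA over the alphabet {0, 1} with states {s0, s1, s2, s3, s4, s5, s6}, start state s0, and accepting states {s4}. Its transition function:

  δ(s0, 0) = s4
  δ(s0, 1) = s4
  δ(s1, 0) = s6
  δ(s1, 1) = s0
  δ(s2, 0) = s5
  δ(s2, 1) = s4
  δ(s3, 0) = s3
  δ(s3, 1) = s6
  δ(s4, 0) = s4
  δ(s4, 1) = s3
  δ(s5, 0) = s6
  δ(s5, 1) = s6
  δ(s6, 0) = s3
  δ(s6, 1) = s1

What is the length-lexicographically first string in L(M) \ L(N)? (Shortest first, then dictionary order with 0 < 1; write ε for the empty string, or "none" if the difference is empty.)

010

The string 010 is accepted by M but not by N.
No shorter string lies in the difference, and 010 is the lexicographically first length-3 string in L(M) \ L(N).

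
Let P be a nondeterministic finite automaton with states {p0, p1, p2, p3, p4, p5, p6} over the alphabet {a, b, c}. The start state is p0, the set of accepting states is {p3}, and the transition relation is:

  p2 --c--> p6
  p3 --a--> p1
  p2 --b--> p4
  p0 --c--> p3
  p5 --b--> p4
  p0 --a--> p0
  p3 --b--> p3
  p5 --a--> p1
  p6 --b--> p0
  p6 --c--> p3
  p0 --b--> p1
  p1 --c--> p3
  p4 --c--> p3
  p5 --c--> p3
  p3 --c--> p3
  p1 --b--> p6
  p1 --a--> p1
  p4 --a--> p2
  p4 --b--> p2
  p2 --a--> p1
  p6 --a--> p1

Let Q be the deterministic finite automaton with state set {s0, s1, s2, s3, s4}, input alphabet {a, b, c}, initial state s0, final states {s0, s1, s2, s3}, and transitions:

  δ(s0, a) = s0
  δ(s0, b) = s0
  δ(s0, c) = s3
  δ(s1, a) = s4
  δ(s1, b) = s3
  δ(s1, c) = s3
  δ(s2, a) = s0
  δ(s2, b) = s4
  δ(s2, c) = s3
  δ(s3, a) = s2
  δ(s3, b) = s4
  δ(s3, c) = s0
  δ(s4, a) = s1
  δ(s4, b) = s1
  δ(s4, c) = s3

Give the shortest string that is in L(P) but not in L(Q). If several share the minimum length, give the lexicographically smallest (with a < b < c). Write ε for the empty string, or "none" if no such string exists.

The string cb is accepted by P but not by Q.
No shorter string lies in the difference, and cb is the lexicographically first length-2 string in L(P) \ L(Q).

cb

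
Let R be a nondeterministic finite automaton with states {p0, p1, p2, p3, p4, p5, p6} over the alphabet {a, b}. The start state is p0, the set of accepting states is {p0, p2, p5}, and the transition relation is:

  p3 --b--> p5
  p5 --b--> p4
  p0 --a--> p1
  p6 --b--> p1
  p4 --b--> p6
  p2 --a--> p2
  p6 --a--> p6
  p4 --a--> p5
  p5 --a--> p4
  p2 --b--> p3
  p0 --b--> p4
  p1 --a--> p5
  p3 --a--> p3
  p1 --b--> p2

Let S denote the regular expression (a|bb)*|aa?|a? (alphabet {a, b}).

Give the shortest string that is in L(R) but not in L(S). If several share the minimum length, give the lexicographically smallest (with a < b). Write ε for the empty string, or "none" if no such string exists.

The string ab is accepted by R but not by S.
No shorter string lies in the difference, and ab is the lexicographically first length-2 string in L(R) \ L(S).

ab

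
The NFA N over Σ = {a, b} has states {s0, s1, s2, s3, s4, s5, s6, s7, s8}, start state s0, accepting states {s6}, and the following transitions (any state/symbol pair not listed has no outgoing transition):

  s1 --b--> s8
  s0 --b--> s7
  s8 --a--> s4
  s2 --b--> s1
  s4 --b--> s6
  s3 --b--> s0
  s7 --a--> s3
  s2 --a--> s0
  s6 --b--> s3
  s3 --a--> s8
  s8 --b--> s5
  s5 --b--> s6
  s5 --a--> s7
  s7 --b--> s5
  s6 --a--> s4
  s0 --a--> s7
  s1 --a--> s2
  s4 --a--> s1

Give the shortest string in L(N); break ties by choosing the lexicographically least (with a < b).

A breadth-first search from s0 reaches an accepting state first via the path s0 → s7 → s5 → s6 on input abb.
No string of length < 3 is accepted (BFS exhausts all shorter strings without reaching an accepting state), and abb is the lexicographically least accepting string of length 3.

abb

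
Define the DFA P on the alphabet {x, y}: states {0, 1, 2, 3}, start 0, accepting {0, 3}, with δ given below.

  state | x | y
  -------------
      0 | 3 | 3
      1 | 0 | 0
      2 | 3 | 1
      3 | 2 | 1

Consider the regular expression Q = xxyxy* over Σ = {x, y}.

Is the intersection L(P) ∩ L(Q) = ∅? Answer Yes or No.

No

The string xxyx is accepted by both P and Q.
Hence L(P) ∩ L(Q) ≠ ∅.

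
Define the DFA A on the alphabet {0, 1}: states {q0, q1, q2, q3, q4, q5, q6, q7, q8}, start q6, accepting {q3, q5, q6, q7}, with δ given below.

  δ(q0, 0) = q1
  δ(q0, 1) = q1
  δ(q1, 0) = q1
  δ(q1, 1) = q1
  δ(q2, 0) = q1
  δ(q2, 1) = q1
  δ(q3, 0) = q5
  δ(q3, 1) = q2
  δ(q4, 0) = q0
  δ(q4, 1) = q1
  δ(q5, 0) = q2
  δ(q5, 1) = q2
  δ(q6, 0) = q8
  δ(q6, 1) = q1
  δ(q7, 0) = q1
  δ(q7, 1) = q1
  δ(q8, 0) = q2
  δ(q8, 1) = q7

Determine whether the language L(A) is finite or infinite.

The useful states (reachable from q6 and able to reach an accepting state) are {q6, q7, q8}.
Restricted to these states the transition graph has no cycle, so every accepting path has bounded length and L is finite.

finite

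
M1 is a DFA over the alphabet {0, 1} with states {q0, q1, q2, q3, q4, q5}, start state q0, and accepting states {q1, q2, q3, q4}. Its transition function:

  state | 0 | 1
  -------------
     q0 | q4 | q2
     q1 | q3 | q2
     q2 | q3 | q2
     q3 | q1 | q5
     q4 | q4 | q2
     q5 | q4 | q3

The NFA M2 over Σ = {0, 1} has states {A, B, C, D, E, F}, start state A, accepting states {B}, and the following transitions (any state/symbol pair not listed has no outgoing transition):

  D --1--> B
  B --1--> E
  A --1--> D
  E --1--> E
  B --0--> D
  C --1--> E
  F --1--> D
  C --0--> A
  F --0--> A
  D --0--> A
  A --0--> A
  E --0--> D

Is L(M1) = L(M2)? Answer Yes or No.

No

The string 0 is accepted by M1 but rejected by M2.
So L(M1) ≠ L(M2).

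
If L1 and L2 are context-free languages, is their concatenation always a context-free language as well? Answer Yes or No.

Yes

Take grammars for L₁ and L₂ with disjoint nonterminals and start symbols S₁, S₂; adding a new start symbol with S → S₁S₂ gives a context-free grammar for L₁L₂.
So the context-free languages are closed under concatenation.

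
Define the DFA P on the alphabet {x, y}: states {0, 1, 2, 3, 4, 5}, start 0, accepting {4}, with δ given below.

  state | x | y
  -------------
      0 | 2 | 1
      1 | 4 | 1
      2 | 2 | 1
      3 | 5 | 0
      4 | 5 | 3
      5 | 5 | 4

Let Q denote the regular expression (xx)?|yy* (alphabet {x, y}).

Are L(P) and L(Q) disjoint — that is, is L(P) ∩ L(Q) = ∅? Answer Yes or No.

Yes

Converting the expression Q to a DFA (subset construction, then merging equivalent states) gives the minimal DFA with states {q0, q1, q2, q3, q4}, start state q0, accepting states {q0, q2, q3} and transitions q0: x→q1, y→q2; q1: x→q3, y→q4; q2: x→q4, y→q2; q3: x→q4, y→q4; q4: x→q4, y→q4.
Exploring the product automaton P × Q from the start pair (0, q0), following both machines on each input symbol, reaches 10 state pairs: (0, q0), (2, q1), (1, q2), (2, q3), (1, q4), (4, q4), (2, q4), (5, q4), (3, q4), (0, q4).
P accepts in {4} and Q accepts in {q0, q2, q3}; no reachable pair has both components accepting, so no string drives both machines to acceptance simultaneously and L(P) ∩ L(Q) = ∅.
So no string is accepted by both, and the intersection is empty.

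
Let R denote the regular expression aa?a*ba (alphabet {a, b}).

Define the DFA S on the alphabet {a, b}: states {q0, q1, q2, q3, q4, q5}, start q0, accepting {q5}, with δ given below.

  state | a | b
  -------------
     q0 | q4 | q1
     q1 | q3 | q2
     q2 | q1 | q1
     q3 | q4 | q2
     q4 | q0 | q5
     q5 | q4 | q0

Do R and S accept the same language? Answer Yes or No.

The string aba is accepted by R but rejected by S.
So L(R) ≠ L(S).

No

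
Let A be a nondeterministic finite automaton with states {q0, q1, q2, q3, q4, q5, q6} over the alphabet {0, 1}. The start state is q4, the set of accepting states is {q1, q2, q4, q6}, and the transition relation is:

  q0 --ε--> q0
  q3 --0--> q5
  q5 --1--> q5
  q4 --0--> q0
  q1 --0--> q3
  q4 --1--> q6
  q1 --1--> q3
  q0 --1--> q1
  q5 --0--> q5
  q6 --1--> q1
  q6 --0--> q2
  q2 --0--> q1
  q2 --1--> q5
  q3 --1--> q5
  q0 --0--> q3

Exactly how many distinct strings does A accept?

The useful subgraph on states {q0, q1, q2, q4, q6} is acyclic, so L(A) is finite; the longest accepting path visits 4 useful states, giving maximum string length 3.
Counting accepting paths from q4 by length: 1 of length 0, 1 of length 1, 3 of length 2, 1 of length 3. Total 6.

6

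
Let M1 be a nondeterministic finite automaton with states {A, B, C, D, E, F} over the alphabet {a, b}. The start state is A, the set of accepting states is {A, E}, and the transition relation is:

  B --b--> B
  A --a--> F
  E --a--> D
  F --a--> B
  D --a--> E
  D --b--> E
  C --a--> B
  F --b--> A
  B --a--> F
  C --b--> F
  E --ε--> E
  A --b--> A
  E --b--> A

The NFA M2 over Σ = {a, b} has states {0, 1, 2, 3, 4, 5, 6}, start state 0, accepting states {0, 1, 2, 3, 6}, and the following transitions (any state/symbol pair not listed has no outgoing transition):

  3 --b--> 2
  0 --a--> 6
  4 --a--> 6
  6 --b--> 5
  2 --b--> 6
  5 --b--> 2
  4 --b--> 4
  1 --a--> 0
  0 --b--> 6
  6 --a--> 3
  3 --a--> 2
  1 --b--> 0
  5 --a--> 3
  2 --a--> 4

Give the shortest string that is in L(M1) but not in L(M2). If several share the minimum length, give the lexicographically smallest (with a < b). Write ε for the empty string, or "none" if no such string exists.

The string ab is accepted by M1 but not by M2.
No shorter string lies in the difference, and ab is the lexicographically first length-2 string in L(M1) \ L(M2).

ab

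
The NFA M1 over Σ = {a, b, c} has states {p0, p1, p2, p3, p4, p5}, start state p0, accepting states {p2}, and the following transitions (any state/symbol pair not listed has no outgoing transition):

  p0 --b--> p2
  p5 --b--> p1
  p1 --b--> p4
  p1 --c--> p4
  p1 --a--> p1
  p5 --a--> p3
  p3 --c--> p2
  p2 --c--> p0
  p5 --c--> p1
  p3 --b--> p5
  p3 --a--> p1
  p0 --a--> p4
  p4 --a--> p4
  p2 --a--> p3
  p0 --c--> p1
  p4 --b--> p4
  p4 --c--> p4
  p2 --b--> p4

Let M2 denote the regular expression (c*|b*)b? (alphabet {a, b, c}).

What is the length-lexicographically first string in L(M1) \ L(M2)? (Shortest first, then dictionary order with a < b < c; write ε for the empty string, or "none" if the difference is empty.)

The string bac is accepted by M1 but not by M2.
No shorter string lies in the difference, and bac is the lexicographically first length-3 string in L(M1) \ L(M2).

bac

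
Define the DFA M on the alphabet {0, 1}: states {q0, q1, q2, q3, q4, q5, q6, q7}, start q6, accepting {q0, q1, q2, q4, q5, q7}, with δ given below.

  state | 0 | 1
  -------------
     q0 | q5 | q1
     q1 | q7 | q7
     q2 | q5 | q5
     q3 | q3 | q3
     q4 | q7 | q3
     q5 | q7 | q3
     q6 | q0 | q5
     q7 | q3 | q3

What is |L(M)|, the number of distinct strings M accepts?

8

The useful subgraph on states {q0, q1, q5, q6, q7} is acyclic, so L(M) is finite; the longest accepting path visits 4 useful states, giving maximum string length 3.
Counting accepting paths from q6 by length: 2 of length 1, 3 of length 2, 3 of length 3. Total 8.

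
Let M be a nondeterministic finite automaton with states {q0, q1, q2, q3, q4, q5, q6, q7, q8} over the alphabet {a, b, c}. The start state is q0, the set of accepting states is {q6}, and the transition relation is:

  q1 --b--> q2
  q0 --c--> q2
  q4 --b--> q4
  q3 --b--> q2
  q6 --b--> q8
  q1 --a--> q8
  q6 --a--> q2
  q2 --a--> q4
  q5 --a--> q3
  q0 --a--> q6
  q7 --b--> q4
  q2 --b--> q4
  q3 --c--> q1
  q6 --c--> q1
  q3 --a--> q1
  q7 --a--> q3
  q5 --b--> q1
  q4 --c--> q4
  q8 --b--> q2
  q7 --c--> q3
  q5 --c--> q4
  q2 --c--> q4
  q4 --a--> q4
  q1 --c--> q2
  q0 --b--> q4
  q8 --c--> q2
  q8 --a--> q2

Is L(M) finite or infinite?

The useful states (reachable from q0 and able to reach an accepting state) are {q0, q6}.
Restricted to these states the transition graph has no cycle, so every accepting path has bounded length and L is finite.

finite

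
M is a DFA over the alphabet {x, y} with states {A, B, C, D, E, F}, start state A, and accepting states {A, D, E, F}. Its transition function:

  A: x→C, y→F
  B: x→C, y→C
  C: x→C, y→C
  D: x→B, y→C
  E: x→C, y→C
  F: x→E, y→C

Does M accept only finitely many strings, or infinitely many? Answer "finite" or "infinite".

The useful states (reachable from A and able to reach an accepting state) are {A, E, F}.
Restricted to these states the transition graph has no cycle, so every accepting path has bounded length and L is finite.

finite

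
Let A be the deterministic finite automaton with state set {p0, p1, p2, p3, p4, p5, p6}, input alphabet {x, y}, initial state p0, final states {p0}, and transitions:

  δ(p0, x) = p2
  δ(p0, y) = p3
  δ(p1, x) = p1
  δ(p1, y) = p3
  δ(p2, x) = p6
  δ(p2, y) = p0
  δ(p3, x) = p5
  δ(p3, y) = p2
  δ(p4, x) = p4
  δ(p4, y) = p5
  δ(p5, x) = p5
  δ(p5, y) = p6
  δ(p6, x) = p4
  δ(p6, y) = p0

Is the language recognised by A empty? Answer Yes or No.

No

The empty string ε is accepted: the run p0 ends in the accepting state p0.
Since at least one string is accepted, L(A) is not empty.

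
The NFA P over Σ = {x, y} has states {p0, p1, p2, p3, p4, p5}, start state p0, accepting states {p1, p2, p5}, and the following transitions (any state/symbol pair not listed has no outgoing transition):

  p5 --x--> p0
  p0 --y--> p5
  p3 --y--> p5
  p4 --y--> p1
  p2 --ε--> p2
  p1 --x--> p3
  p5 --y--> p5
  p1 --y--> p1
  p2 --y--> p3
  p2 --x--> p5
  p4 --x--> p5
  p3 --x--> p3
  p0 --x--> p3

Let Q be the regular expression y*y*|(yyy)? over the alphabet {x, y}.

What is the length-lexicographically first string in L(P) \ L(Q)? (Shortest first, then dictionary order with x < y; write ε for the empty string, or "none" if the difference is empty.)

xy

The string xy is accepted by P but not by Q.
No shorter string lies in the difference, and xy is the lexicographically first length-2 string in L(P) \ L(Q).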